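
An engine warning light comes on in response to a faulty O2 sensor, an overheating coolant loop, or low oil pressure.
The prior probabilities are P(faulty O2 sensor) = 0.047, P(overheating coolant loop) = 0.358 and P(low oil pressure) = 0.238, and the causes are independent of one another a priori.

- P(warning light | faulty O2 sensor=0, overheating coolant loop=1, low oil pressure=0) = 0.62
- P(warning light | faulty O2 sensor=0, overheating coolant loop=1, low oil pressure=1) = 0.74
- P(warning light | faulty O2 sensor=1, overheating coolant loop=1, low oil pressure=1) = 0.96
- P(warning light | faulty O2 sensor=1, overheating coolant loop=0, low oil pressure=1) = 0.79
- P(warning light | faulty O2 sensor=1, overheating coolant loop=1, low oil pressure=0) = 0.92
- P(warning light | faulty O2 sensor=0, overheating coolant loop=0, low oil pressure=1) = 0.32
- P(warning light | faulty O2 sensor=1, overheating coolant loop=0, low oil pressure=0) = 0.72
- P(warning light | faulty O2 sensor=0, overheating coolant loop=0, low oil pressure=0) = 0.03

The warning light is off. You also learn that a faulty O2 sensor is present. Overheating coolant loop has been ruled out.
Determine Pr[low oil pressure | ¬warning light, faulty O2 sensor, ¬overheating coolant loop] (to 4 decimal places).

Weight on low oil pressure=true, given the evidence: 0.21·0.238 = 0.049980
Denominator P(¬warning light | faulty O2 sensor, ¬overheating coolant loop): 0.28·0.762 + 0.21·0.238 = 0.263340
P(low oil pressure | ¬warning light, faulty O2 sensor, ¬overheating coolant loop) = 0.049980/0.263340 ≈ 0.1898

Pr[low oil pressure | ¬warning light, faulty O2 sensor, ¬overheating coolant loop] ≈ 0.1898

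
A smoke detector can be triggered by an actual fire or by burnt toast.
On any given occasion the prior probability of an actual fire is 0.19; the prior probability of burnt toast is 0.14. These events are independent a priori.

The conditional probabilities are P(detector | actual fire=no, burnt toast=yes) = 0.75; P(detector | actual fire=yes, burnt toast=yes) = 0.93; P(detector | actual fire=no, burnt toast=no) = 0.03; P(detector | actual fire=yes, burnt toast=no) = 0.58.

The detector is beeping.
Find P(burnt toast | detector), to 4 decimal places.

P(burnt toast | detector) ≈ 0.4870

P(detector) = 0.03×0.81×0.86 + 0.75×0.81×0.14 + 0.58×0.19×0.86 + 0.93×0.19×0.14 = 0.020898 + 0.085050 + 0.094772 + 0.024738 = 0.225458
Restricting to configurations with burnt toast present: 0.085050 + 0.024738 = 0.109788.
So P(burnt toast | detector) = 0.109788/0.225458 ≈ 0.4870.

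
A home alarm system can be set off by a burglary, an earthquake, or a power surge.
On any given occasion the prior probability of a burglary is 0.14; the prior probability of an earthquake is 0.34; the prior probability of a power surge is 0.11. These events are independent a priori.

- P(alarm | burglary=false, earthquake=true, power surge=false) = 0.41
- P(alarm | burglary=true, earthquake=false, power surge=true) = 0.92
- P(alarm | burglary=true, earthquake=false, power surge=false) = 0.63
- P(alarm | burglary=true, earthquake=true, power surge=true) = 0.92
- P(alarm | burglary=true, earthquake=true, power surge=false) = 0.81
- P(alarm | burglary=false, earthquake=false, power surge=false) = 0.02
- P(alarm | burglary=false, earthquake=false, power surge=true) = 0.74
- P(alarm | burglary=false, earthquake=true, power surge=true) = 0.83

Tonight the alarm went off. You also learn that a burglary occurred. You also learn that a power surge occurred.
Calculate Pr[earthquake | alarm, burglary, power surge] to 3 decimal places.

Pr[earthquake | alarm, burglary, power surge] ≈ 0.340

P(alarm | burglary, power surge) = 0.92·0.66 + 0.92·0.34 = 0.607200 + 0.312800 = 0.920000
Restricting to configurations with earthquake present: 0.92·0.34 = 0.312800.
So P(earthquake | alarm, burglary, power surge) = 0.312800/0.920000 ≈ 0.340.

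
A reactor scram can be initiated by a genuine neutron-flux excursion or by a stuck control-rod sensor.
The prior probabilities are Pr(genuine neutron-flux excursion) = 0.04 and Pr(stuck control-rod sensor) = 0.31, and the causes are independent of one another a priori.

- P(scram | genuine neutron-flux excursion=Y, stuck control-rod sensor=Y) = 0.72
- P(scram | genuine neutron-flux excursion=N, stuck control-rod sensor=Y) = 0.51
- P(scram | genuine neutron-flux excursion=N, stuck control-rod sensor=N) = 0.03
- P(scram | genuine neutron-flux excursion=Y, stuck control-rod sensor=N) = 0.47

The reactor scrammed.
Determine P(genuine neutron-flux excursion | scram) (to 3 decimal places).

P(genuine neutron-flux excursion | scram) ≈ 0.113

Numerator (weight on configurations with genuine neutron-flux excursion): 0.012972 + 0.008928 = 0.021900
Normalizer over all consistent configurations: 0.03×0.96×0.69 + 0.51×0.96×0.31 + 0.47×0.04×0.69 + 0.72×0.04×0.31 = 0.193548
P(genuine neutron-flux excursion | scram) = 0.021900/0.193548 ≈ 0.113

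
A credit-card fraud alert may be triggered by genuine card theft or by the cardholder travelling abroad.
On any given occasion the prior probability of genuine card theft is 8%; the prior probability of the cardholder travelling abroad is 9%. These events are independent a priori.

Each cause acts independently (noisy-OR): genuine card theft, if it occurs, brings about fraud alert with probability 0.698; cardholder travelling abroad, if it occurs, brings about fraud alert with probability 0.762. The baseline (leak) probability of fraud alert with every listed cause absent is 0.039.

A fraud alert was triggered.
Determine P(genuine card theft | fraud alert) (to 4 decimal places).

P(genuine card theft | fraud alert) ≈ 0.3769

Under noisy-OR, P(fraud alert | causes) = 1 − (1−0.039)·∏(1−qᵢ) over the active causes.
P(fraud alert) = 0.039*0.92*0.91 + 0.771282*0.92*0.09 + 0.709778*0.08*0.91 + 0.930927*0.08*0.09 = 0.032651 + 0.063862 + 0.051672 + 0.006703 = 0.154888
Restricting to configurations with genuine card theft present: 0.051672 + 0.006703 = 0.058375.
Hence the posterior is 0.058375/0.154888 ≈ 0.3769.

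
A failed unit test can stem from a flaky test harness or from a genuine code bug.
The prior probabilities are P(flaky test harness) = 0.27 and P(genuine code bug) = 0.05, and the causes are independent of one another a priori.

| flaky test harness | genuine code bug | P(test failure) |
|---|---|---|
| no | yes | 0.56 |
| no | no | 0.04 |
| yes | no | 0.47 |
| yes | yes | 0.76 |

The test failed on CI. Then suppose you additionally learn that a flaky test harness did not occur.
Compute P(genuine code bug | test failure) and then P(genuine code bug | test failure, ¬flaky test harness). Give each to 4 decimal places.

P(genuine code bug | test failure) ≈ 0.1715; P(genuine code bug | test failure, ¬flaky test harness) ≈ 0.4242

P(test failure) = 0.04*0.73*0.95 + 0.56*0.73*0.05 + 0.47*0.27*0.95 + 0.76*0.27*0.05 = 0.027740 + 0.020440 + 0.120555 + 0.010260 = 0.178995
Of this, 0.030700 comes from 0.020440 + 0.010260 (the genuine code bug=true cases).
P(genuine code bug | test failure) = 0.030700 / 0.178995 ≈ 0.1715

With the extra evidence:
P(test failure | ¬flaky test harness) = 0.04*0.95 + 0.56*0.05 = 0.038000 + 0.028000 = 0.066000
Of this, 0.028000 comes from 0.56*0.05 (the genuine code bug=true cases).
Hence the posterior is 0.028000/0.066000 ≈ 0.4242.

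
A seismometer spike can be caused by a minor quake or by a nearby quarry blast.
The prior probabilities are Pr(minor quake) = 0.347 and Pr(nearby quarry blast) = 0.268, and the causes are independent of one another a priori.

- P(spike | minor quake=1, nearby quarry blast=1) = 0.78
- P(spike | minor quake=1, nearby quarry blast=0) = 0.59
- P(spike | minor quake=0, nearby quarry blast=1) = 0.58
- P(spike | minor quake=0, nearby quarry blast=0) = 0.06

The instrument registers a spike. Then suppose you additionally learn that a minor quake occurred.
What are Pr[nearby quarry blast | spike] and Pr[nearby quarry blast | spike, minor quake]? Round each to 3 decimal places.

For the numerator, keep only nearby quarry blast=true terms: 0.101502 + 0.072537 = 0.174039
The normalizing constant is 0.06×0.653×0.732 + 0.58×0.653×0.268 + 0.59×0.347×0.732 + 0.78×0.347×0.268 = 0.352581
P(nearby quarry blast | spike) = 0.174039/0.352581 ≈ 0.494

With the extra evidence:
Sum P(spike|·) weighted by the priors over both values of nearby quarry blast:
  P(spike | minor quake) = 0.59*0.732 + 0.78*0.268
        = 0.431880 + 0.209040 = 0.640920
Configurations with nearby quarry blast contribute 0.209040, so
  P(nearby quarry blast | spike, minor quake) = 0.209040 / 0.640920 ≈ 0.326

Pr[nearby quarry blast | spike] ≈ 0.494; Pr[nearby quarry blast | spike, minor quake] ≈ 0.326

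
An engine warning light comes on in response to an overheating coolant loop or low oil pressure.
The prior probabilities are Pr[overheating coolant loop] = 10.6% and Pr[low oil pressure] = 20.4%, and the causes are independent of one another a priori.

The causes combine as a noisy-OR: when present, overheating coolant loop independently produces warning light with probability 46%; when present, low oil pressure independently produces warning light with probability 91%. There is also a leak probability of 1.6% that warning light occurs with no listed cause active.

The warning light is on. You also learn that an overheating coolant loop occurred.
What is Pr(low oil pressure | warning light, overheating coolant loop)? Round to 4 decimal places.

Pr(low oil pressure | warning light, overheating coolant loop) ≈ 0.3424

Under noisy-OR, P(warning light | causes) = 1 − (1−0.016)·∏(1−qᵢ) over the active causes.
P(warning light | overheating coolant loop) = 0.46864×0.796 + 0.952178×0.204 = 0.373037 + 0.194244 = 0.567281
The low oil pressure-present share is 0.952178×0.204 = 0.194244.
P(low oil pressure | warning light, overheating coolant loop) = 0.194244 / 0.567281 ≈ 0.3424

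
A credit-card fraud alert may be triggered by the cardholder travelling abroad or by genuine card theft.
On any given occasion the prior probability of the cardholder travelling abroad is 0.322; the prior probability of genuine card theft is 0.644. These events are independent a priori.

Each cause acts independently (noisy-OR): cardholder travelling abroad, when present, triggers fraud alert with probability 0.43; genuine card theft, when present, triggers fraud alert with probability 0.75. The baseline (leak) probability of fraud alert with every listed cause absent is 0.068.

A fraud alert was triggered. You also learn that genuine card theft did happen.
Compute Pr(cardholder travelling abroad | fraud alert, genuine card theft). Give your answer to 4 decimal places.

Pr(cardholder travelling abroad | fraud alert, genuine card theft) ≈ 0.3494

Under noisy-OR, P(fraud alert | causes) = 1 − (1−0.068)·∏(1−qᵢ) over the active causes.
P(fraud alert | genuine card theft) = 0.767*0.678 + 0.86719*0.322 = 0.520026 + 0.279235 = 0.799261
Of this, 0.279235 comes from 0.86719*0.322 (the cardholder travelling abroad=true cases).
P(cardholder travelling abroad | fraud alert, genuine card theft) = 0.279235 / 0.799261 ≈ 0.3494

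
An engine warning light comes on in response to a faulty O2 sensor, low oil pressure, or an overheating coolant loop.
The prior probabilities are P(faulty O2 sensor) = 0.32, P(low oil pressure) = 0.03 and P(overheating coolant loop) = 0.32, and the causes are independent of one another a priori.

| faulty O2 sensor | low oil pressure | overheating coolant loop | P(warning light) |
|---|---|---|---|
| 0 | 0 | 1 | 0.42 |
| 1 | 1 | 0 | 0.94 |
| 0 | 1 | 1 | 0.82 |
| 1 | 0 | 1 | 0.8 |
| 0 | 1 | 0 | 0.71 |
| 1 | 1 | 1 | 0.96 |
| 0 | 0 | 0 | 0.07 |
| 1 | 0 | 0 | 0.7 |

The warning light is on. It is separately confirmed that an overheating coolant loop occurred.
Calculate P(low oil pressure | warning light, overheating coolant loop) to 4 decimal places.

By total probability over the 4 (faulty O2 sensor, low oil pressure) configurations:
  P(warning light | overheating coolant loop) = 0.42·0.68·0.97 + 0.82·0.68·0.03 + 0.8·0.32·0.97 + 0.96·0.32·0.03
        = 0.277032 + 0.016728 + 0.248320 + 0.009216 = 0.551296
Keeping only the low oil pressure-present terms gives 0.025944, so
  P(low oil pressure | warning light, overheating coolant loop) = 0.025944 / 0.551296 ≈ 0.0471

P(low oil pressure | warning light, overheating coolant loop) ≈ 0.0471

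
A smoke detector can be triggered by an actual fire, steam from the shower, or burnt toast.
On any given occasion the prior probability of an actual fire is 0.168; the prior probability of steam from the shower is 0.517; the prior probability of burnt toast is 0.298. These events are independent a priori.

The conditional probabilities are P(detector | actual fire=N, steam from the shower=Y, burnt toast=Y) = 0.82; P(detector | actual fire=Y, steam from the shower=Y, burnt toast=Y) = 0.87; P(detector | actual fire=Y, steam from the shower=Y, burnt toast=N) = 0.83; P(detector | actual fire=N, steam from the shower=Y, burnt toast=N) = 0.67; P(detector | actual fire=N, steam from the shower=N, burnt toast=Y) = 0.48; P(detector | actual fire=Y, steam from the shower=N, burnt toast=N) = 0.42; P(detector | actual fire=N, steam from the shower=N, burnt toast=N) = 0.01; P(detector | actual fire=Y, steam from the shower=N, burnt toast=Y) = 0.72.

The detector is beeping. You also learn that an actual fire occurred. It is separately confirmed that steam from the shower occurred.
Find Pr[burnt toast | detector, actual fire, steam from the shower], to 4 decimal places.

P(detector | actual fire, steam from the shower) = 0.83*0.702 + 0.87*0.298 = 0.582660 + 0.259260 = 0.841920
Of this, 0.259260 comes from 0.87*0.298 (the burnt toast=true cases).
So P(burnt toast | detector, actual fire, steam from the shower) = 0.259260/0.841920 ≈ 0.3079.

Pr[burnt toast | detector, actual fire, steam from the shower] ≈ 0.3079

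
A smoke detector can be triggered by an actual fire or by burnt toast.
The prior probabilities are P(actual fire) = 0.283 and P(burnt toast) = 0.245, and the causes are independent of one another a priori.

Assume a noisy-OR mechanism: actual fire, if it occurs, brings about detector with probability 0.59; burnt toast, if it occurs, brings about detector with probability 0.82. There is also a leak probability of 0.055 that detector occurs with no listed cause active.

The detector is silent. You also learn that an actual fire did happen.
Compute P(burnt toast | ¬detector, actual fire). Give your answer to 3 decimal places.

P(burnt toast | ¬detector, actual fire) ≈ 0.055

Under noisy-OR, P(detector | causes) = 1 − (1−0.055)·∏(1−qᵢ) over the active causes.
Weight on burnt toast=true, given the evidence: 0.069741·0.245 = 0.017087
Normalizer over all consistent configurations: 0.38745·0.755 + 0.069741·0.245 = 0.309612
P(burnt toast | ¬detector, actual fire) = 0.017087/0.309612 ≈ 0.055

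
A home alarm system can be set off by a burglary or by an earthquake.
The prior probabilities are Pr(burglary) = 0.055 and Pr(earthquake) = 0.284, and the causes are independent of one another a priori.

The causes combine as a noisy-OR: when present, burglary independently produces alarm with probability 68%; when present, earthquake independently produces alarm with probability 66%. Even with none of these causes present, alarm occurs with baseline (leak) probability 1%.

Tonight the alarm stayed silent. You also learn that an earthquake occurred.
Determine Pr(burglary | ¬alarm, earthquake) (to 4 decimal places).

Under noisy-OR, P(alarm | causes) = 1 − (1−0.01)·∏(1−qᵢ) over the active causes.
Enumerate both values of burglary and weight by the priors:
  P(¬alarm | earthquake) = 0.3366*0.945 + 0.107712*0.055
        = 0.318087 + 0.005924 = 0.324011
Keeping only the burglary-present terms gives 0.005924, so
  P(burglary | ¬alarm, earthquake) = 0.005924 / 0.324011 ≈ 0.0183

Pr(burglary | ¬alarm, earthquake) ≈ 0.0183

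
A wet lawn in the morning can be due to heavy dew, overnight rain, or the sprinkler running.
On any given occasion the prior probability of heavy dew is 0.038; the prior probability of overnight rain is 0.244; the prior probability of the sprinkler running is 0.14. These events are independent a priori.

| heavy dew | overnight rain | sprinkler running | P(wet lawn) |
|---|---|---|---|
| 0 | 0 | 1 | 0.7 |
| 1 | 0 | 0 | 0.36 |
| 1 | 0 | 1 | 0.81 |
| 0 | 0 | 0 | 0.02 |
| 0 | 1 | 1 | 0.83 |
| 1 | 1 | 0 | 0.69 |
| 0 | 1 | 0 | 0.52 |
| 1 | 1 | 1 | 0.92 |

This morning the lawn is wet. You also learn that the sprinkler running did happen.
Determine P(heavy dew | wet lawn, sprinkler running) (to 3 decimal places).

P(heavy dew | wet lawn, sprinkler running) ≈ 0.043

By total probability over the 4 (heavy dew, overnight rain) configurations:
  P(wet lawn | sprinkler running) = 0.7*0.962*0.756 + 0.83*0.962*0.244 + 0.81*0.038*0.756 + 0.92*0.038*0.244
        = 0.509090 + 0.194824 + 0.023270 + 0.008530 = 0.735714
Configurations with heavy dew contribute 0.031800, so
  P(heavy dew | wet lawn, sprinkler running) = 0.031800 / 0.735714 ≈ 0.043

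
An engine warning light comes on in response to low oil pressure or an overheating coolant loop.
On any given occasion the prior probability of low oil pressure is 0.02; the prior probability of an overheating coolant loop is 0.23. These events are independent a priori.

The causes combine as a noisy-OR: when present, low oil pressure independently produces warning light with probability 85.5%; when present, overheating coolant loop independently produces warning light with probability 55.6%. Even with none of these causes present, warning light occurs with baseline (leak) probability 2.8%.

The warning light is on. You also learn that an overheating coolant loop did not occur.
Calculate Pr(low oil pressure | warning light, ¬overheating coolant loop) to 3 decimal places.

Under noisy-OR, P(warning light | causes) = 1 − (1−0.028)·∏(1−qᵢ) over the active causes.
For the numerator, keep only low oil pressure=true terms: 0.85906·0.02 = 0.017181
Denominator P(warning light | ¬overheating coolant loop): 0.028·0.98 + 0.85906·0.02 = 0.044621
Posterior = 0.017181 / 0.044621 ≈ 0.385

Pr(low oil pressure | warning light, ¬overheating coolant loop) ≈ 0.385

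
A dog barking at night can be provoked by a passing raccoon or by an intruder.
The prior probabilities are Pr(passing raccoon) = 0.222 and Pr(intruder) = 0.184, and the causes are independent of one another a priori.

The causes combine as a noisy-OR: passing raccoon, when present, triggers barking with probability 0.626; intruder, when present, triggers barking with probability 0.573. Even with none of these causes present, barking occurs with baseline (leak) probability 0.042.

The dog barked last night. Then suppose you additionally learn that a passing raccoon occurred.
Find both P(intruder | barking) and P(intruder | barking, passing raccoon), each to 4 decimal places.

P(intruder | barking) ≈ 0.4548; P(intruder | barking, passing raccoon) ≈ 0.2294

Under noisy-OR, P(barking | causes) = 1 − (1−0.042)·∏(1−qᵢ) over the active causes.
Numerator (weight on configurations with intruder): 0.084593 + 0.034599 = 0.119192
Denominator P(barking): 0.042×0.778×0.816 + 0.590934×0.778×0.184 + 0.641708×0.222×0.816 + 0.847009×0.222×0.184 = 0.262103
P(intruder | barking) = 0.119192/0.262103 ≈ 0.4548

Now also conditioning on passing raccoon=true:
Weight on intruder=true, given the evidence: 0.847009·0.184 = 0.155850
Denominator P(barking | passing raccoon): 0.641708·0.816 + 0.847009·0.184 = 0.679484
P(intruder | barking, passing raccoon) = 0.155850/0.679484 ≈ 0.2294
Conditioning on passing raccoon lowers the posterior on intruder: the classic explaining-away effect in a common-effect structure.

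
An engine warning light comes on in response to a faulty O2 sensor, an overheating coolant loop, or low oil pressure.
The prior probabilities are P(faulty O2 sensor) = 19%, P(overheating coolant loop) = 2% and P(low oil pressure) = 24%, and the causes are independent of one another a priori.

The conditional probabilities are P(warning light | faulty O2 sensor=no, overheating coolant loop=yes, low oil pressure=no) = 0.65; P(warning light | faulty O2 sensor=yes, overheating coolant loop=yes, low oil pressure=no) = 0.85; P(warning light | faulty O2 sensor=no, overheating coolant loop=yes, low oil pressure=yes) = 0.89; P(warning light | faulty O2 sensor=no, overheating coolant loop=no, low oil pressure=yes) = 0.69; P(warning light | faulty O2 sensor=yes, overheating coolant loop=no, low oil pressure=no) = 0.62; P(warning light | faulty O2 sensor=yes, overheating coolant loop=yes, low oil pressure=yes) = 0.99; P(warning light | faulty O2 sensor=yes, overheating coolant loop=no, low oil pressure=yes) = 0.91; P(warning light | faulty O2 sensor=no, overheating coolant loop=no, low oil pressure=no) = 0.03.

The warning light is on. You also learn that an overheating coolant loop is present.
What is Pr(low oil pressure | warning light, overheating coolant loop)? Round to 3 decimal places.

By total probability over the 4 (faulty O2 sensor, low oil pressure) configurations:
  P(warning light | overheating coolant loop) = 0.65*0.81*0.76 + 0.89*0.81*0.24 + 0.85*0.19*0.76 + 0.99*0.19*0.24
        = 0.400140 + 0.173016 + 0.122740 + 0.045144 = 0.741040
Keeping only the low oil pressure-present terms gives 0.218160, so
  P(low oil pressure | warning light, overheating coolant loop) = 0.218160 / 0.741040 ≈ 0.294

Pr(low oil pressure | warning light, overheating coolant loop) ≈ 0.294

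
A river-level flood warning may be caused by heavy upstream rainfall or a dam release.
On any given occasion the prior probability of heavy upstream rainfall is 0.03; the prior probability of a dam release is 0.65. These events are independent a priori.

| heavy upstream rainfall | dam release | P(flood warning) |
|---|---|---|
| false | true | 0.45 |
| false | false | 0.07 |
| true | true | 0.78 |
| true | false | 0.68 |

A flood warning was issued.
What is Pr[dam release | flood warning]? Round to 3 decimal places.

Pr[dam release | flood warning] ≈ 0.906

For the numerator, keep only dam release=true terms: 0.283725 + 0.015210 = 0.298935
Denominator P(flood warning): 0.07·0.97·0.35 + 0.45·0.97·0.65 + 0.68·0.03·0.35 + 0.78·0.03·0.65 = 0.329840
Posterior = 0.298935 / 0.329840 ≈ 0.906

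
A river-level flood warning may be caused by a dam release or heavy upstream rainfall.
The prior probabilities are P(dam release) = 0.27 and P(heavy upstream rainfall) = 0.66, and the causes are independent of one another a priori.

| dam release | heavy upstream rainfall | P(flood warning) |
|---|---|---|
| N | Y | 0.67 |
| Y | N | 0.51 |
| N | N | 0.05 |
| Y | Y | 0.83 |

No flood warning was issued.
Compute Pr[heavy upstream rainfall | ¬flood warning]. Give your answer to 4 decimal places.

P(¬flood warning) = 0.95*0.73*0.34 + 0.33*0.73*0.66 + 0.49*0.27*0.34 + 0.17*0.27*0.66 = 0.235790 + 0.158994 + 0.044982 + 0.030294 = 0.470060
Of this, 0.189288 comes from 0.158994 + 0.030294 (the heavy upstream rainfall=true cases).
P(heavy upstream rainfall | ¬flood warning) = 0.189288 / 0.470060 ≈ 0.4027

Pr[heavy upstream rainfall | ¬flood warning] ≈ 0.4027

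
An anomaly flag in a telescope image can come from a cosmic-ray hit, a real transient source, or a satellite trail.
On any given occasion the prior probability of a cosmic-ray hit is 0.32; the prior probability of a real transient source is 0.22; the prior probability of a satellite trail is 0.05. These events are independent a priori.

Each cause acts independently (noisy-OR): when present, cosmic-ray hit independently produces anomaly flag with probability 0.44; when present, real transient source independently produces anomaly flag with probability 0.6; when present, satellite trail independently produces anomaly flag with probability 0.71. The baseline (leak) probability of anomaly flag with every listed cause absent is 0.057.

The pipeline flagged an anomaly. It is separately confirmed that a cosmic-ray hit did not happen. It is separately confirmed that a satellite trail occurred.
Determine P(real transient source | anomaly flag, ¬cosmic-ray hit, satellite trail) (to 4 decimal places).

P(real transient source | anomaly flag, ¬cosmic-ray hit, satellite trail) ≈ 0.2569

Under noisy-OR, P(anomaly flag | causes) = 1 − (1−0.057)·∏(1−qᵢ) over the active causes.
Enumerate both values of real transient source and weight by the priors:
  P(anomaly flag | ¬cosmic-ray hit, satellite trail) = 0.72653·0.78 + 0.890612·0.22
        = 0.566693 + 0.195935 = 0.762628
Configurations with real transient source contribute 0.195935, so
  P(real transient source | anomaly flag, ¬cosmic-ray hit, satellite trail) = 0.195935 / 0.762628 ≈ 0.2569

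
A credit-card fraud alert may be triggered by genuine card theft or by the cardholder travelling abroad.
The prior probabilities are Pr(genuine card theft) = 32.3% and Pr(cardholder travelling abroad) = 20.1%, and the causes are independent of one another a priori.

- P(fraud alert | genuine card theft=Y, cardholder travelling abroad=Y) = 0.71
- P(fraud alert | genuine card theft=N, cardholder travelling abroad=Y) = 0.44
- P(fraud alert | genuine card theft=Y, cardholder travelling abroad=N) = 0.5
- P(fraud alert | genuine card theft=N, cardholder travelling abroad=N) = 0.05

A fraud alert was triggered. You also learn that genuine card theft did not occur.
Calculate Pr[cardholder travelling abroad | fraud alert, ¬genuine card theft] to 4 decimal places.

Pr[cardholder travelling abroad | fraud alert, ¬genuine card theft] ≈ 0.6888

Sum P(fraud alert|·) weighted by the priors over both values of cardholder travelling abroad:
  P(fraud alert | ¬genuine card theft) = 0.05*0.799 + 0.44*0.201
        = 0.039950 + 0.088440 = 0.128390
The terms with cardholder travelling abroad present sum to 0.088440, so
  P(cardholder travelling abroad | fraud alert, ¬genuine card theft) = 0.088440 / 0.128390 ≈ 0.6888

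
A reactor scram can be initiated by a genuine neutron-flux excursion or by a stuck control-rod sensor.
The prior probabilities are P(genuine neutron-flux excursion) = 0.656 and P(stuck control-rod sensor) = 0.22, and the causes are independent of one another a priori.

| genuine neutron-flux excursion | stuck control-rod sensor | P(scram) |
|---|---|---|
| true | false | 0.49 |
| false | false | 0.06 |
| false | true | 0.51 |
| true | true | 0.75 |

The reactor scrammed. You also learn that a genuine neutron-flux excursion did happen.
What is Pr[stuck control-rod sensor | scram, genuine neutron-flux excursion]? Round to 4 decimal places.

Pr[stuck control-rod sensor | scram, genuine neutron-flux excursion] ≈ 0.3015

Weight on stuck control-rod sensor=true, given the evidence: 0.75·0.22 = 0.165000
Normalizer over all consistent configurations: 0.49·0.78 + 0.75·0.22 = 0.547200
P(stuck control-rod sensor | scram, genuine neutron-flux excursion) = 0.165000/0.547200 ≈ 0.3015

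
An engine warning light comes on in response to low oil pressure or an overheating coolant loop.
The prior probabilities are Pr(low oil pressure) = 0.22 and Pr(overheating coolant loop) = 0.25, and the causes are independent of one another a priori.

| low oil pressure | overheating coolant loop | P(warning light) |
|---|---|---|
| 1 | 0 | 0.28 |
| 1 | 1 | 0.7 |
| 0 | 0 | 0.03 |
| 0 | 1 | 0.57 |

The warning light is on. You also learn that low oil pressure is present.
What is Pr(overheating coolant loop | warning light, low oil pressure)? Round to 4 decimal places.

Pr(overheating coolant loop | warning light, low oil pressure) ≈ 0.4545

For the numerator, keep only overheating coolant loop=true terms: 0.7·0.25 = 0.175000
Denominator P(warning light | low oil pressure): 0.28·0.75 + 0.7·0.25 = 0.385000
P(overheating coolant loop | warning light, low oil pressure) = 0.175000/0.385000 ≈ 0.4545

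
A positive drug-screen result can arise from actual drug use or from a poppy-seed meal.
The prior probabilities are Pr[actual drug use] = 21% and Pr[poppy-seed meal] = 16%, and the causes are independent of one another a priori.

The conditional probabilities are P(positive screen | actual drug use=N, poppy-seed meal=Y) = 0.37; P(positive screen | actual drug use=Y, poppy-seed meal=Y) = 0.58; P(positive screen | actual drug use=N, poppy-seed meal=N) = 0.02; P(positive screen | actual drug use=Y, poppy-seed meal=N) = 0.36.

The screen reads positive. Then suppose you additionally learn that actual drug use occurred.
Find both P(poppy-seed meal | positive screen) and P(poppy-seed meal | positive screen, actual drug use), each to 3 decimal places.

P(poppy-seed meal | positive screen) ≈ 0.463; P(poppy-seed meal | positive screen, actual drug use) ≈ 0.235

By total probability over the 4 (actual drug use, poppy-seed meal) configurations:
  P(positive screen) = 0.02*0.79*0.84 + 0.37*0.79*0.16 + 0.36*0.21*0.84 + 0.58*0.21*0.16
        = 0.013272 + 0.046768 + 0.063504 + 0.019488 = 0.143032
Configurations with poppy-seed meal contribute 0.066256, so
  P(poppy-seed meal | positive screen) = 0.066256 / 0.143032 ≈ 0.463

Now condition on the additional information:
By total probability over both values of poppy-seed meal:
  P(positive screen | actual drug use) = 0.36·0.84 + 0.58·0.16
        = 0.302400 + 0.092800 = 0.395200
The terms with poppy-seed meal present sum to 0.092800, so
  P(poppy-seed meal | positive screen, actual drug use) = 0.092800 / 0.395200 ≈ 0.235
This is intercausal reasoning (explaining away): once actual drug use accounts for the positive screen, poppy-seed meal becomes less likely.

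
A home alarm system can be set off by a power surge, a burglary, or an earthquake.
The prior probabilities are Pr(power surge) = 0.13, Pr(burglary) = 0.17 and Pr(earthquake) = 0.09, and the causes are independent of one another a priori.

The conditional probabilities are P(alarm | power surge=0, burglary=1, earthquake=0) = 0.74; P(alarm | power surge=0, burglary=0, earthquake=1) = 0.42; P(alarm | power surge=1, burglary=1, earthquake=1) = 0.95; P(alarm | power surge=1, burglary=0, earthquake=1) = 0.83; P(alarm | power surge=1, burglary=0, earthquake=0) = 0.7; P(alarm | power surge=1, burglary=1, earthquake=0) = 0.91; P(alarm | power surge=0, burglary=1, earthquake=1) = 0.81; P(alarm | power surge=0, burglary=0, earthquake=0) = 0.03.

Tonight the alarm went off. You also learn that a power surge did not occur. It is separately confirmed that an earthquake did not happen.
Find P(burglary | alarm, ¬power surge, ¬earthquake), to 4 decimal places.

P(alarm | ¬power surge, ¬earthquake) = 0.03·0.83 + 0.74·0.17 = 0.024900 + 0.125800 = 0.150700
Restricting to configurations with burglary present: 0.74·0.17 = 0.125800.
Hence the posterior is 0.125800/0.150700 ≈ 0.8348.

P(burglary | alarm, ¬power surge, ¬earthquake) ≈ 0.8348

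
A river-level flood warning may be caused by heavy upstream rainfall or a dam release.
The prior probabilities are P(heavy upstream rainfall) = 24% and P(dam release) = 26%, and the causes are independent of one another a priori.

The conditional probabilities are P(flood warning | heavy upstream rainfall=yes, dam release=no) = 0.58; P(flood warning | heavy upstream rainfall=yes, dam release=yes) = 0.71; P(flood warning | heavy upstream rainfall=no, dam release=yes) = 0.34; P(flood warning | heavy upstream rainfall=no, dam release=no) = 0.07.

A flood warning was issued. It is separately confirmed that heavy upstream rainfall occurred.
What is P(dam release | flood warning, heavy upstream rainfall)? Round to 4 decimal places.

By total probability over both values of dam release:
  P(flood warning | heavy upstream rainfall) = 0.58×0.74 + 0.71×0.26
        = 0.429200 + 0.184600 = 0.613800
The terms with dam release present sum to 0.184600, so
  P(dam release | flood warning, heavy upstream rainfall) = 0.184600 / 0.613800 ≈ 0.3007

P(dam release | flood warning, heavy upstream rainfall) ≈ 0.3007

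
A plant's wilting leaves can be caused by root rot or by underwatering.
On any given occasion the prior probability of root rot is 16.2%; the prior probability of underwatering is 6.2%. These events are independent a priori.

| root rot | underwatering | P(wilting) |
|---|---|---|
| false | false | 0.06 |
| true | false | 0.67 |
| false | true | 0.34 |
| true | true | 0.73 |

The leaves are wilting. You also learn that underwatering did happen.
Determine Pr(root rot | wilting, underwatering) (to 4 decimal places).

Pr(root rot | wilting, underwatering) ≈ 0.2933

Numerator (weight on configurations with root rot): 0.73×0.162 = 0.118260
Denominator P(wilting | underwatering): 0.34×0.838 + 0.73×0.162 = 0.403180
P(root rot | wilting, underwatering) = 0.118260/0.403180 ≈ 0.2933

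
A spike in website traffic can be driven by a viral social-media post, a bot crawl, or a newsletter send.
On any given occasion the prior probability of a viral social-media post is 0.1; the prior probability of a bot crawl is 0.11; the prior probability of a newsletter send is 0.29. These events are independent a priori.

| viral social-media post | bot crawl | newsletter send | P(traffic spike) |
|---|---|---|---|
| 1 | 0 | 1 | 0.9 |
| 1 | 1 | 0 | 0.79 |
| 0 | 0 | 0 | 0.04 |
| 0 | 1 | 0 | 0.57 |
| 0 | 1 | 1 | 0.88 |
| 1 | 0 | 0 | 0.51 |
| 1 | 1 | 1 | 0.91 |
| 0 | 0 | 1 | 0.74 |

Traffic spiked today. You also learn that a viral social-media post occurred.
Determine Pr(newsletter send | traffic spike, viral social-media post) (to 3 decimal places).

Enumerate the 4 (bot crawl, newsletter send) configurations and weight by the priors:
  P(traffic spike | viral social-media post) = 0.51*0.89*0.71 + 0.9*0.89*0.29 + 0.79*0.11*0.71 + 0.91*0.11*0.29
        = 0.322269 + 0.232290 + 0.061699 + 0.029029 = 0.645287
Configurations with newsletter send contribute 0.261319, so
  P(newsletter send | traffic spike, viral social-media post) = 0.261319 / 0.645287 ≈ 0.405

Pr(newsletter send | traffic spike, viral social-media post) ≈ 0.405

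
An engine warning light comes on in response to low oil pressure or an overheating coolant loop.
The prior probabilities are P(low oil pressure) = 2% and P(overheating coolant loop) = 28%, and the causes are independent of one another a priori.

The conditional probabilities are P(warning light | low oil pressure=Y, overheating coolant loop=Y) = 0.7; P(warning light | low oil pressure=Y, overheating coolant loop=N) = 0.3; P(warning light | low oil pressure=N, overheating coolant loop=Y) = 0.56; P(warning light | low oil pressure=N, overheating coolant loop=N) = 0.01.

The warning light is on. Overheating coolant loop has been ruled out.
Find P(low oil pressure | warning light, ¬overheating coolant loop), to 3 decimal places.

Sum P(warning light|·) weighted by the priors over both values of low oil pressure:
  P(warning light | ¬overheating coolant loop) = 0.01·0.98 + 0.3·0.02
        = 0.009800 + 0.006000 = 0.015800
The terms with low oil pressure present sum to 0.006000, so
  P(low oil pressure | warning light, ¬overheating coolant loop) = 0.006000 / 0.015800 ≈ 0.380

P(low oil pressure | warning light, ¬overheating coolant loop) ≈ 0.380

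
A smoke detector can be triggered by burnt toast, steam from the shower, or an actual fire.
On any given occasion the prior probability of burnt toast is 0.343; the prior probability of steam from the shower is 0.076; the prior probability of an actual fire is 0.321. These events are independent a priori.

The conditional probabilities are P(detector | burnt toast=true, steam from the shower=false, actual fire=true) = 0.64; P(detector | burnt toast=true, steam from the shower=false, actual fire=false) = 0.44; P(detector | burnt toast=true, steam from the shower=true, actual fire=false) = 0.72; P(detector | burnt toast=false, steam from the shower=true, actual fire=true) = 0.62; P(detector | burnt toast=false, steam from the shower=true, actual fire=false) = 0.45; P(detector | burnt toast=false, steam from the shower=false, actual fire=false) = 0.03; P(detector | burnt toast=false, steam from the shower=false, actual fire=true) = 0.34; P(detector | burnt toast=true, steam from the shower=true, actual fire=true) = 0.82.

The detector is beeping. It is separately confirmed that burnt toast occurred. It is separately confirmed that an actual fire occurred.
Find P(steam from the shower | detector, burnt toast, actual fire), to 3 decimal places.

For the numerator, keep only steam from the shower=true terms: 0.82·0.076 = 0.062320
Normalizer over all consistent configurations: 0.64·0.924 + 0.82·0.076 = 0.653680
P(steam from the shower | detector, burnt toast, actual fire) = 0.062320/0.653680 ≈ 0.095

P(steam from the shower | detector, burnt toast, actual fire) ≈ 0.095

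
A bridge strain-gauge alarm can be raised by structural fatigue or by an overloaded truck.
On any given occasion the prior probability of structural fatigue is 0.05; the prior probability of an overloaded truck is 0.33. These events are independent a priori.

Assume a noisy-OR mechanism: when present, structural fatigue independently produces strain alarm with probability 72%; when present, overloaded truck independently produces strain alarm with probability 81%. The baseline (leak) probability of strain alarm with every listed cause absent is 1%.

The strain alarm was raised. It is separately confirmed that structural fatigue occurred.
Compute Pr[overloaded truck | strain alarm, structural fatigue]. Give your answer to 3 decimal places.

Under noisy-OR, P(strain alarm | causes) = 1 − (1−0.01)·∏(1−qᵢ) over the active causes.
Numerator (weight on configurations with overloaded truck): 0.947332*0.33 = 0.312620
Denominator P(strain alarm | structural fatigue): 0.7228*0.67 + 0.947332*0.33 = 0.796896
Posterior = 0.312620 / 0.796896 ≈ 0.392

Pr[overloaded truck | strain alarm, structural fatigue] ≈ 0.392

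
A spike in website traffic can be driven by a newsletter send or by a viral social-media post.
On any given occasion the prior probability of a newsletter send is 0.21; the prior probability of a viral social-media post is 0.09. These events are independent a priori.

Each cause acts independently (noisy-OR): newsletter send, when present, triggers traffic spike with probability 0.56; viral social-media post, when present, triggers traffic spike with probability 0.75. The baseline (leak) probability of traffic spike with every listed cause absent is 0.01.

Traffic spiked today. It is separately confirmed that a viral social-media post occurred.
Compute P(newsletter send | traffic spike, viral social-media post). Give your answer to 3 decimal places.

Under noisy-OR, P(traffic spike | causes) = 1 − (1−0.01)·∏(1−qᵢ) over the active causes.
Sum P(traffic spike|·) weighted by the priors over both values of newsletter send:
  P(traffic spike | viral social-media post) = 0.7525·0.79 + 0.8911·0.21
        = 0.594475 + 0.187131 = 0.781606
Configurations with newsletter send contribute 0.187131, so
  P(newsletter send | traffic spike, viral social-media post) = 0.187131 / 0.781606 ≈ 0.239

P(newsletter send | traffic spike, viral social-media post) ≈ 0.239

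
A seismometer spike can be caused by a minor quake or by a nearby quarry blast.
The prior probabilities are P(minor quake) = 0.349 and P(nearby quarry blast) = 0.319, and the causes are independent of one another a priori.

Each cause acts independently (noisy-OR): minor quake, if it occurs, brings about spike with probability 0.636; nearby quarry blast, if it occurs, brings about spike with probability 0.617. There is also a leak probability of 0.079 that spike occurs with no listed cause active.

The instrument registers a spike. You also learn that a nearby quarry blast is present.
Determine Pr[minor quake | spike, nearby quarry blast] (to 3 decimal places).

Under noisy-OR, P(spike | causes) = 1 − (1−0.079)·∏(1−qᵢ) over the active causes.
P(spike | nearby quarry blast) = 0.647257*0.651 + 0.871602*0.349 = 0.421364 + 0.304189 = 0.725553
Restricting to configurations with minor quake present: 0.871602*0.349 = 0.304189.
Hence the posterior is 0.304189/0.725553 ≈ 0.419.

Pr[minor quake | spike, nearby quarry blast] ≈ 0.419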